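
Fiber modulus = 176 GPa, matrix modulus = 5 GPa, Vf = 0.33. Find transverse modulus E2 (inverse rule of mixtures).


1/E2 = Vf/Ef + (1-Vf)/Em = 0.33/176 + 0.67/5
E2 = 7.36 GPa

7.36 GPa


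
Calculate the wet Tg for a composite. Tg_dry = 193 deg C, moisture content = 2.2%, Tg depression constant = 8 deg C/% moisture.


Tg_wet = Tg_dry - k*moisture = 193 - 8*2.2 = 175.4 deg C

175.4 deg C


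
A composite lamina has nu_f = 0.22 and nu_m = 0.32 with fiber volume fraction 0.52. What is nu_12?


nu_12 = nu_f*Vf + nu_m*(1-Vf) = 0.22*0.52 + 0.32*0.48 = 0.268

0.268


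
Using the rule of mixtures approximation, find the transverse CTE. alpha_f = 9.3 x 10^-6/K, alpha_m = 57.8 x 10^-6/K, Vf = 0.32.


alpha_2 = alpha_f*Vf + alpha_m*(1-Vf) = 9.3*0.32 + 57.8*0.68 = 42.3 x 10^-6/K

42.3 x 10^-6/K


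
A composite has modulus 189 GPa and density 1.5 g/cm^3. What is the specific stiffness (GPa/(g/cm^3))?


Specific stiffness = E/rho = 189/1.5 = 126.0 GPa/(g/cm^3)

126.0 GPa/(g/cm^3)


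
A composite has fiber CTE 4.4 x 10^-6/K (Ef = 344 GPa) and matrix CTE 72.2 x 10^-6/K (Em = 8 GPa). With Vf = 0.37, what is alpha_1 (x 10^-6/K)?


E1 = Ef*Vf + Em*(1-Vf) = 132.32
alpha_1 = (alpha_f*Ef*Vf + alpha_m*Em*(1-Vf))/E1 = 6.98 x 10^-6/K

6.98 x 10^-6/K


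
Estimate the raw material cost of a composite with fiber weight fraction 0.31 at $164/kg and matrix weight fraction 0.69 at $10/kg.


Cost = cost_f*Wf + cost_m*Wm = 164*0.31 + 10*0.69 = $57.74/kg

$57.74/kg


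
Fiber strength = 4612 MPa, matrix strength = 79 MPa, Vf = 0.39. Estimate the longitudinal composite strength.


sigma_1 = sigma_f*Vf + sigma_m*(1-Vf) = 4612*0.39 + 79*0.61 = 1846.9 MPa

1846.9 MPa


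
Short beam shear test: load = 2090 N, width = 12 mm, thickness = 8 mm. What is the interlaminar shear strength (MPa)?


ILSS = 3F/(4bh) = 3*2090/(4*12*8) = 16.33 MPa

16.33 MPa


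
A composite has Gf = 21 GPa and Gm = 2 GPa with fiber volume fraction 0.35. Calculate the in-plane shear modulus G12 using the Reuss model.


1/G12 = Vf/Gf + (1-Vf)/Gm = 0.35/21 + 0.65/2
G12 = 2.93 GPa

2.93 GPa


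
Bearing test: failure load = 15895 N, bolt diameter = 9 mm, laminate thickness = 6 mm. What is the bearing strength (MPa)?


sigma_br = F/(d*h) = 15895/(9*6) = 294.4 MPa

294.4 MPa


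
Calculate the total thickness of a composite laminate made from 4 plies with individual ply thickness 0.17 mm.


h = n * t_ply = 4 * 0.17 = 0.68 mm

0.68 mm


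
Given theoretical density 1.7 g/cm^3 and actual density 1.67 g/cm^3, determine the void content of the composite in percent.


Void% = (rho_theo - rho_actual)/rho_theo * 100 = (1.7 - 1.67)/1.7 * 100 = 1.76%

1.76%


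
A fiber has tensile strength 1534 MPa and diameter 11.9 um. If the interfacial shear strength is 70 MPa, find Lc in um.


Lc = sigma_f * d / (2 * tau_i) = 1534 * 11.9 / (2 * 70) = 130.4 um

130.4 um


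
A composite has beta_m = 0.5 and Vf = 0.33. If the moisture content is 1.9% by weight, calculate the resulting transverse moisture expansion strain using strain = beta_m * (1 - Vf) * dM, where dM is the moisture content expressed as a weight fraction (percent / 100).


dM = 1.9/100 = 0.019
strain = beta_m * (1-Vf) * dM = 0.5 * 0.67 * 0.019 = 0.006365

0.006365


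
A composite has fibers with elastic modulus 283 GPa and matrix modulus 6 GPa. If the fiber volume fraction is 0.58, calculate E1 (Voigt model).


E1 = Ef*Vf + Em*(1-Vf) = 283*0.58 + 6*0.42 = 166.66 GPa

166.66 GPa


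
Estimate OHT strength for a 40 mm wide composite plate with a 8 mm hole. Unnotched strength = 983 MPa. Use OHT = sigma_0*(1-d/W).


OHT = sigma_0*(1-d/W) = 983*(1-8/40) = 786.4 MPa

786.4 MPa


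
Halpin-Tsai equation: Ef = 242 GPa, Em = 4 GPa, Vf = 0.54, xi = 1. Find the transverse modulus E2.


eta = (Ef/Em - 1)/(Ef/Em + xi) = (60.5 - 1)/(60.5 + 1) = 0.9675
E2 = Em*(1+xi*eta*Vf)/(1-eta*Vf) = 12.75 GPa

12.75 GPa


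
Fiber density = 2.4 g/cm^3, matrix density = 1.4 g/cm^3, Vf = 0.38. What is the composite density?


rho_c = rho_f*Vf + rho_m*(1-Vf) = 2.4*0.38 + 1.4*0.62 = 1.78 g/cm^3

1.78 g/cm^3


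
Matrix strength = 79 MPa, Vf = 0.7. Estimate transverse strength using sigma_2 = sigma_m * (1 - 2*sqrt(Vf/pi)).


factor = 1 - 2*sqrt(0.7/pi) = 0.0559
sigma_2 = 79 * 0.0559 = 4.42 MPa

4.42 MPa


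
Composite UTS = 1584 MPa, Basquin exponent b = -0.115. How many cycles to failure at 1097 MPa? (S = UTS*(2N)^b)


N = 0.5 * (S/UTS)^(1/b) = 0.5 * (1097/1584)^(1/-0.115) = 12.1997 cycles

12.1997 cycles


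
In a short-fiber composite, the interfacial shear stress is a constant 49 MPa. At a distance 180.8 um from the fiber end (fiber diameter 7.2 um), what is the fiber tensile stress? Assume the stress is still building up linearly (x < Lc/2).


Force balance: sigma_f * (pi*d^2/4) = tau * (pi*d) * x  ->  sigma_f = 4 * tau * x / d
sigma_f = 4 * 49 * 180.8 / 7.2 = 4921.8 MPa

4921.8 MPa


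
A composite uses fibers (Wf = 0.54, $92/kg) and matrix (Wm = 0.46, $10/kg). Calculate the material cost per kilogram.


Cost = cost_f*Wf + cost_m*Wm = 92*0.54 + 10*0.46 = $54.28/kg

$54.28/kg


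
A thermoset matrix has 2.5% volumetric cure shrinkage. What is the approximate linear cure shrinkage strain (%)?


Linear shrinkage ≈ vol_shrink/3 = 2.5/3 = 0.833%

0.833%


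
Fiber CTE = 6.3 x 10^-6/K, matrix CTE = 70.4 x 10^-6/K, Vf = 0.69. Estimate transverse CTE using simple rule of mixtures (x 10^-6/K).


alpha_2 = alpha_f*Vf + alpha_m*(1-Vf) = 6.3*0.69 + 70.4*0.31 = 26.2 x 10^-6/K

26.2 x 10^-6/K


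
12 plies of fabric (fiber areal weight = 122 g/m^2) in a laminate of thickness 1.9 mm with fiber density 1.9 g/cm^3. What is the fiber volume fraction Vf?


Vf = n * FAW / (rho_f * h * 1000) = 12 * 122 / (1.9 * 1.9 * 1000) = 0.4055

0.4055


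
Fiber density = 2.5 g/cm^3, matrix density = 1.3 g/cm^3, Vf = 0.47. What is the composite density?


rho_c = rho_f*Vf + rho_m*(1-Vf) = 2.5*0.47 + 1.3*0.53 = 1.864 g/cm^3

1.864 g/cm^3


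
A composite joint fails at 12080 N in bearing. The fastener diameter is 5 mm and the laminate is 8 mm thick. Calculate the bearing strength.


sigma_br = F/(d*h) = 12080/(5*8) = 302.0 MPa

302.0 MPa


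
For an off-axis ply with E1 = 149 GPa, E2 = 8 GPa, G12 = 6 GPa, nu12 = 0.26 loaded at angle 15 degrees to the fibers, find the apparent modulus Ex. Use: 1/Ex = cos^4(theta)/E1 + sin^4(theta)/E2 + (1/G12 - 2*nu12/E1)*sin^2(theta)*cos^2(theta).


cos^4(15) = 0.870513, sin^4(15) = 0.004487, sin^2(15)*cos^2(15) = 0.0625
1/G12 - 2*nu12/E1 = 1/6 - 2*0.26/149 = 0.163177 GPa^-1
1/Ex = 0.870513/149 + 0.004487/8 + 0.163177*0.0625 = 0.0166018 GPa^-1
Ex = 60.23 GPa

60.23 GPa


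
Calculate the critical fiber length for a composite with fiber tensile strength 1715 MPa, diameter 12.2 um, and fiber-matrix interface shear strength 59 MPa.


Lc = sigma_f * d / (2 * tau_i) = 1715 * 12.2 / (2 * 59) = 177.3 um

177.3 um


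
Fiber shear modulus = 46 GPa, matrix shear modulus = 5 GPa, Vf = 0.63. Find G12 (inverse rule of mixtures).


1/G12 = Vf/Gf + (1-Vf)/Gm = 0.63/46 + 0.37/5
G12 = 11.4 GPa

11.4 GPa


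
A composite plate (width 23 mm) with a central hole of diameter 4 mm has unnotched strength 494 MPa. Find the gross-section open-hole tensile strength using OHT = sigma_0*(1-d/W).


OHT = sigma_0*(1-d/W) = 494*(1-4/23) = 408.1 MPa

408.1 MPa


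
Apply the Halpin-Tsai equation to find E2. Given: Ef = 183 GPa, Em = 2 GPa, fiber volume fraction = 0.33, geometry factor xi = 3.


eta = (Ef/Em - 1)/(Ef/Em + xi) = (91.5 - 1)/(91.5 + 3) = 0.9577
E2 = Em*(1+xi*eta*Vf)/(1-eta*Vf) = 5.7 GPa

5.7 GPa


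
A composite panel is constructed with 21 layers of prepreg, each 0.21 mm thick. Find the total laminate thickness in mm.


h = n * t_ply = 21 * 0.21 = 4.41 mm

4.41 mm


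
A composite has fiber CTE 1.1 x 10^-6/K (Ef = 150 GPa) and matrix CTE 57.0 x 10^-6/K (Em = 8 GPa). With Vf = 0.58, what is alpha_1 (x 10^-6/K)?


E1 = Ef*Vf + Em*(1-Vf) = 90.36
alpha_1 = (alpha_f*Ef*Vf + alpha_m*Em*(1-Vf))/E1 = 3.18 x 10^-6/K

3.18 x 10^-6/K


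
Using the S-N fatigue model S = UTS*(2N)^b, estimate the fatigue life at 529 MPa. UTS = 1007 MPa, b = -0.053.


N = 0.5 * (S/UTS)^(1/b) = 0.5 * (529/1007)^(1/-0.053) = 94177.5384 cycles

94177.5384 cycles


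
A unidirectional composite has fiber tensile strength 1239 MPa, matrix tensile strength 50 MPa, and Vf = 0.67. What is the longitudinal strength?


sigma_1 = sigma_f*Vf + sigma_m*(1-Vf) = 1239*0.67 + 50*0.33 = 846.6 MPa

846.6 MPa


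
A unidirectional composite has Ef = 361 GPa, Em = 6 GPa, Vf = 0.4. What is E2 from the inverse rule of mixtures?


1/E2 = Vf/Ef + (1-Vf)/Em = 0.4/361 + 0.6/6
E2 = 9.89 GPa

9.89 GPa


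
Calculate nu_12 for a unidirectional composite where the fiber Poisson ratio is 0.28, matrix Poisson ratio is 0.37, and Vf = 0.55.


nu_12 = nu_f*Vf + nu_m*(1-Vf) = 0.28*0.55 + 0.37*0.45 = 0.3205

0.3205


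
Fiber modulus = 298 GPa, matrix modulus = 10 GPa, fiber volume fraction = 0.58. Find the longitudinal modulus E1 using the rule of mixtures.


E1 = Ef*Vf + Em*(1-Vf) = 298*0.58 + 10*0.42 = 177.04 GPa

177.04 GPa


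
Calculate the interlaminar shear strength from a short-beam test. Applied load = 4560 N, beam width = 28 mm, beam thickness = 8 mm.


ILSS = 3F/(4bh) = 3*4560/(4*28*8) = 15.27 MPa

15.27 MPa


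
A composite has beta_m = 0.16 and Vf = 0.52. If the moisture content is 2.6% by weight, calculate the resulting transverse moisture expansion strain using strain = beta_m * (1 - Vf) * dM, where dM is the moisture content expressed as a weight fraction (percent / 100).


dM = 2.6/100 = 0.026
strain = beta_m * (1-Vf) * dM = 0.16 * 0.48 * 0.026 = 0.0019968

0.0019968


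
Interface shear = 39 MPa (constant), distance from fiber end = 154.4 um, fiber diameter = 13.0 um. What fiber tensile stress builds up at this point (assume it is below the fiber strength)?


Force balance: sigma_f * (pi*d^2/4) = tau * (pi*d) * x  ->  sigma_f = 4 * tau * x / d
sigma_f = 4 * 39 * 154.4 / 13.0 = 1852.8 MPa

1852.8 MPa


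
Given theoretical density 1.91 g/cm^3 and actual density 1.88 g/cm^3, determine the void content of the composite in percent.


Void% = (rho_theo - rho_actual)/rho_theo * 100 = (1.91 - 1.88)/1.91 * 100 = 1.57%

1.57%


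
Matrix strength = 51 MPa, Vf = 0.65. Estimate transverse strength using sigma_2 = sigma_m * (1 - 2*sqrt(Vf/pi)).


factor = 1 - 2*sqrt(0.65/pi) = 0.0903
sigma_2 = 51 * 0.0903 = 4.6 MPa

4.6 MPa


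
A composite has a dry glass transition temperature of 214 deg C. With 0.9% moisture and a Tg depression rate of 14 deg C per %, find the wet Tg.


Tg_wet = Tg_dry - k*moisture = 214 - 14*0.9 = 201.4 deg C

201.4 deg C


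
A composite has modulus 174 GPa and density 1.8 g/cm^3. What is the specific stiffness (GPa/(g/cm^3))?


Specific stiffness = E/rho = 174/1.8 = 96.7 GPa/(g/cm^3)

96.7 GPa/(g/cm^3)


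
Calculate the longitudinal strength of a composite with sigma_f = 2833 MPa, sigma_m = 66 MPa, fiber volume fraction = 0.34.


sigma_1 = sigma_f*Vf + sigma_m*(1-Vf) = 2833*0.34 + 66*0.66 = 1006.8 MPa

1006.8 MPa


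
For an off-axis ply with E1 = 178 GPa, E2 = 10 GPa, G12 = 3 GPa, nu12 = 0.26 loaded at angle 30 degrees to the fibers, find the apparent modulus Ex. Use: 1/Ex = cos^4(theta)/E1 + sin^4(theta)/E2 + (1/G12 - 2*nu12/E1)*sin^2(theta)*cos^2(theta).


cos^4(30) = 0.5625, sin^4(30) = 0.0625, sin^2(30)*cos^2(30) = 0.1875
1/G12 - 2*nu12/E1 = 1/3 - 2*0.26/178 = 0.330412 GPa^-1
1/Ex = 0.5625/178 + 0.0625/10 + 0.330412*0.1875 = 0.0713624 GPa^-1
Ex = 14.01 GPa

14.01 GPa


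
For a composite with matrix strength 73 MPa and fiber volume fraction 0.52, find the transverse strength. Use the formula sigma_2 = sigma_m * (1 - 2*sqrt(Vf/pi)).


factor = 1 - 2*sqrt(0.52/pi) = 0.1863
sigma_2 = 73 * 0.1863 = 13.6 MPa

13.6 MPa


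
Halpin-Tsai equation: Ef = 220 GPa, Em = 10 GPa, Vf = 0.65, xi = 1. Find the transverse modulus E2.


eta = (Ef/Em - 1)/(Ef/Em + xi) = (22.0 - 1)/(22.0 + 1) = 0.913
E2 = Em*(1+xi*eta*Vf)/(1-eta*Vf) = 39.2 GPa

39.2 GPa


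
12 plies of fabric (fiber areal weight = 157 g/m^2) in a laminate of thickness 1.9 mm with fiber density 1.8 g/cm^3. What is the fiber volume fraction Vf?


Vf = n * FAW / (rho_f * h * 1000) = 12 * 157 / (1.8 * 1.9 * 1000) = 0.5509

0.5509


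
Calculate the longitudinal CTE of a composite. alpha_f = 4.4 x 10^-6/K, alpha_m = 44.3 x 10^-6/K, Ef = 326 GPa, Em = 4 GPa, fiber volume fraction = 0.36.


E1 = Ef*Vf + Em*(1-Vf) = 119.92
alpha_1 = (alpha_f*Ef*Vf + alpha_m*Em*(1-Vf))/E1 = 5.25 x 10^-6/K

5.25 x 10^-6/K


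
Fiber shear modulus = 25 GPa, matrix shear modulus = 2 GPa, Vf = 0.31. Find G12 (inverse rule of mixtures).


1/G12 = Vf/Gf + (1-Vf)/Gm = 0.31/25 + 0.69/2
G12 = 2.8 GPa

2.8 GPa


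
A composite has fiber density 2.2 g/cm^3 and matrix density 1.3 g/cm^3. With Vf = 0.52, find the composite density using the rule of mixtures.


rho_c = rho_f*Vf + rho_m*(1-Vf) = 2.2*0.52 + 1.3*0.48 = 1.768 g/cm^3

1.768 g/cm^3


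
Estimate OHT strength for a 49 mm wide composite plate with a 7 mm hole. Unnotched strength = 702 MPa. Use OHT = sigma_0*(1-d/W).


OHT = sigma_0*(1-d/W) = 702*(1-7/49) = 601.7 MPa

601.7 MPa


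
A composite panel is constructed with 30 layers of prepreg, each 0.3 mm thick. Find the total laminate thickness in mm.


h = n * t_ply = 30 * 0.3 = 9.0 mm

9.0 mm


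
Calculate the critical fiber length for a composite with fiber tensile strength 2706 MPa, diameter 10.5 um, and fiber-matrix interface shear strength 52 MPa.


Lc = sigma_f * d / (2 * tau_i) = 2706 * 10.5 / (2 * 52) = 273.2 um

273.2 um


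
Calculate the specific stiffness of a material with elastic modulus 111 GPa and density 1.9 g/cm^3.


Specific stiffness = E/rho = 111/1.9 = 58.4 GPa/(g/cm^3)

58.4 GPa/(g/cm^3)


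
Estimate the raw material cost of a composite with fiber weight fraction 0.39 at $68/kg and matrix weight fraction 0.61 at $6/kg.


Cost = cost_f*Wf + cost_m*Wm = 68*0.39 + 6*0.61 = $30.18/kg

$30.18/kg


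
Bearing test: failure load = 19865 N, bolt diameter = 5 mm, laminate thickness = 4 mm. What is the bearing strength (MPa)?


sigma_br = F/(d*h) = 19865/(5*4) = 993.3 MPa

993.3 MPa


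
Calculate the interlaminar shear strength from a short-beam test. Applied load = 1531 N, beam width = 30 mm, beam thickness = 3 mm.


ILSS = 3F/(4bh) = 3*1531/(4*30*3) = 12.76 MPa

12.76 MPa


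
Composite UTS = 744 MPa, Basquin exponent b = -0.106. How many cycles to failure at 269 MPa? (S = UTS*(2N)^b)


N = 0.5 * (S/UTS)^(1/b) = 0.5 * (269/744)^(1/-0.106) = 7363.5866 cycles

7363.5866 cycles


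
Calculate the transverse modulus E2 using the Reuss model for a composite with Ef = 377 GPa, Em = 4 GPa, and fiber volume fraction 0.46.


1/E2 = Vf/Ef + (1-Vf)/Em = 0.46/377 + 0.54/4
E2 = 7.34 GPa

7.34 GPa


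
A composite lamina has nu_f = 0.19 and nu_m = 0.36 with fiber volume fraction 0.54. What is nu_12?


nu_12 = nu_f*Vf + nu_m*(1-Vf) = 0.19*0.54 + 0.36*0.46 = 0.2682

0.2682


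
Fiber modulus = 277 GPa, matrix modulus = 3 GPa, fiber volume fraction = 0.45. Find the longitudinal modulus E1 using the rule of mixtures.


E1 = Ef*Vf + Em*(1-Vf) = 277*0.45 + 3*0.55 = 126.3 GPa

126.3 GPa


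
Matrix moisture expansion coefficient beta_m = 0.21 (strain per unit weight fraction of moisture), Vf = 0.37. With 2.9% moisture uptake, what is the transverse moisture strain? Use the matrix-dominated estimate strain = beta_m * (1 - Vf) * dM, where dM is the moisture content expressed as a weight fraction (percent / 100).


dM = 2.9/100 = 0.029
strain = beta_m * (1-Vf) * dM = 0.21 * 0.63 * 0.029 = 0.0038367

0.0038367


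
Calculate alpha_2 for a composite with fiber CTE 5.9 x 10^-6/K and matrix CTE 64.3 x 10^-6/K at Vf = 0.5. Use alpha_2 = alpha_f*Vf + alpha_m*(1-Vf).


alpha_2 = alpha_f*Vf + alpha_m*(1-Vf) = 5.9*0.5 + 64.3*0.5 = 35.1 x 10^-6/K

35.1 x 10^-6/K


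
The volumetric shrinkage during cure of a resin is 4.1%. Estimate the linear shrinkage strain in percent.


Linear shrinkage ≈ vol_shrink/3 = 4.1/3 = 1.367%

1.367%


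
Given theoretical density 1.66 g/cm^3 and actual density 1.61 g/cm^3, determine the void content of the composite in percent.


Void% = (rho_theo - rho_actual)/rho_theo * 100 = (1.66 - 1.61)/1.66 * 100 = 3.01%

3.01%


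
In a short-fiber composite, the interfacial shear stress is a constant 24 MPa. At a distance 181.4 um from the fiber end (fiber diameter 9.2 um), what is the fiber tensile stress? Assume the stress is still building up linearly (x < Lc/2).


Force balance: sigma_f * (pi*d^2/4) = tau * (pi*d) * x  ->  sigma_f = 4 * tau * x / d
sigma_f = 4 * 24 * 181.4 / 9.2 = 1892.9 MPa

1892.9 MPa


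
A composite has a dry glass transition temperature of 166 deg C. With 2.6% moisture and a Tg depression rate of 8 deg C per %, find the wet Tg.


Tg_wet = Tg_dry - k*moisture = 166 - 8*2.6 = 145.2 deg C

145.2 deg C


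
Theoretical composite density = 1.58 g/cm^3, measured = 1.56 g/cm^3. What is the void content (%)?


Void% = (rho_theo - rho_actual)/rho_theo * 100 = (1.58 - 1.56)/1.58 * 100 = 1.27%

1.27%


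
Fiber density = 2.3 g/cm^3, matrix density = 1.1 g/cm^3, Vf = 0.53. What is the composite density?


rho_c = rho_f*Vf + rho_m*(1-Vf) = 2.3*0.53 + 1.1*0.47 = 1.736 g/cm^3

1.736 g/cm^3


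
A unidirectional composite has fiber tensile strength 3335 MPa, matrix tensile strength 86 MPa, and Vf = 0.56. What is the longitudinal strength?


sigma_1 = sigma_f*Vf + sigma_m*(1-Vf) = 3335*0.56 + 86*0.44 = 1905.4 MPa

1905.4 MPa


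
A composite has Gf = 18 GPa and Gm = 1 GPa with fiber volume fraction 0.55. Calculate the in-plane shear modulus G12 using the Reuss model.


1/G12 = Vf/Gf + (1-Vf)/Gm = 0.55/18 + 0.45/1
G12 = 2.08 GPa

2.08 GPa


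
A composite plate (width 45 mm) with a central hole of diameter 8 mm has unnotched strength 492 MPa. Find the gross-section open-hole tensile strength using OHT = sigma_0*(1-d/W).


OHT = sigma_0*(1-d/W) = 492*(1-8/45) = 404.5 MPa

404.5 MPa


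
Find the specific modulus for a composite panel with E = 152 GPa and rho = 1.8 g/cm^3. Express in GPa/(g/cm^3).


Specific stiffness = E/rho = 152/1.8 = 84.4 GPa/(g/cm^3)

84.4 GPa/(g/cm^3)


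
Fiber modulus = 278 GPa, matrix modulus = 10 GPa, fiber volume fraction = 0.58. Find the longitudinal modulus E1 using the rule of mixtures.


E1 = Ef*Vf + Em*(1-Vf) = 278*0.58 + 10*0.42 = 165.44 GPa

165.44 GPa


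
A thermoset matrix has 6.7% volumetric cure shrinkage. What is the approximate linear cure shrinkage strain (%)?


Linear shrinkage ≈ vol_shrink/3 = 6.7/3 = 2.233%

2.233%


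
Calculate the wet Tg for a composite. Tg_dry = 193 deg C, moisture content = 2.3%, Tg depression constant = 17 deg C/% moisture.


Tg_wet = Tg_dry - k*moisture = 193 - 17*2.3 = 153.9 deg C

153.9 deg C


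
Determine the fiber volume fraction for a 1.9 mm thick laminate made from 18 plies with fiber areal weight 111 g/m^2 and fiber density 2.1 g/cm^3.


Vf = n * FAW / (rho_f * h * 1000) = 18 * 111 / (2.1 * 1.9 * 1000) = 0.5008

0.5008


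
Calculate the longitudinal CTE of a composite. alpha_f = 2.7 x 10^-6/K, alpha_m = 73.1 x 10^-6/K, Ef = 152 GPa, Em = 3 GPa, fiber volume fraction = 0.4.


E1 = Ef*Vf + Em*(1-Vf) = 62.6
alpha_1 = (alpha_f*Ef*Vf + alpha_m*Em*(1-Vf))/E1 = 4.72 x 10^-6/K

4.72 x 10^-6/K


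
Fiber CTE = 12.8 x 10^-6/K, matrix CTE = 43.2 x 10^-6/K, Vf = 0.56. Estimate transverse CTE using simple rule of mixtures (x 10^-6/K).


alpha_2 = alpha_f*Vf + alpha_m*(1-Vf) = 12.8*0.56 + 43.2*0.44 = 26.2 x 10^-6/K

26.2 x 10^-6/K


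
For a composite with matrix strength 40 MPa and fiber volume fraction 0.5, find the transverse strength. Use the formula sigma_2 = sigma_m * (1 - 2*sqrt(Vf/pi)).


factor = 1 - 2*sqrt(0.5/pi) = 0.2021
sigma_2 = 40 * 0.2021 = 8.08 MPa

8.08 MPa


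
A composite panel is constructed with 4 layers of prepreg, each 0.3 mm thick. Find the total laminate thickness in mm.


h = n * t_ply = 4 * 0.3 = 1.2 mm

1.2 mm


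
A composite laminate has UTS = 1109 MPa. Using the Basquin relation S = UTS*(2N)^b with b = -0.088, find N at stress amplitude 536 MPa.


N = 0.5 * (S/UTS)^(1/b) = 0.5 * (536/1109)^(1/-0.088) = 1937.4415 cycles

1937.4415 cycles


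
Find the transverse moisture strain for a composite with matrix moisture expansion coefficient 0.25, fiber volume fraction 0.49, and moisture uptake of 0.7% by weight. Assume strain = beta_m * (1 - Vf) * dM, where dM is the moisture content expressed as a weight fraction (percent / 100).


dM = 0.7/100 = 0.007
strain = beta_m * (1-Vf) * dM = 0.25 * 0.51 * 0.007 = 0.0008925

0.0008925


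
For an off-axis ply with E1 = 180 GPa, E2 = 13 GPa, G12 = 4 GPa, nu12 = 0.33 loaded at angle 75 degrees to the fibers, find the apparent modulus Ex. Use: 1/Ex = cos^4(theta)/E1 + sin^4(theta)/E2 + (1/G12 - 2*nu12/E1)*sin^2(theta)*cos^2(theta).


cos^4(75) = 0.004487, sin^4(75) = 0.870513, sin^2(75)*cos^2(75) = 0.0625
1/G12 - 2*nu12/E1 = 1/4 - 2*0.33/180 = 0.246333 GPa^-1
1/Ex = 0.004487/180 + 0.870513/13 + 0.246333*0.0625 = 0.0823833 GPa^-1
Ex = 12.14 GPa

12.14 GPa


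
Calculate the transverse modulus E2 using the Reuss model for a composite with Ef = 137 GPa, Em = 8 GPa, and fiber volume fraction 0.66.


1/E2 = Vf/Ef + (1-Vf)/Em = 0.66/137 + 0.34/8
E2 = 21.13 GPa

21.13 GPa


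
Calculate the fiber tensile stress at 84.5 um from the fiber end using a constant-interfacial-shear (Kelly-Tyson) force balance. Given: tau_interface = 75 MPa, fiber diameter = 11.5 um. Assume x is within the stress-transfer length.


Force balance: sigma_f * (pi*d^2/4) = tau * (pi*d) * x  ->  sigma_f = 4 * tau * x / d
sigma_f = 4 * 75 * 84.5 / 11.5 = 2204.3 MPa

2204.3 MPa


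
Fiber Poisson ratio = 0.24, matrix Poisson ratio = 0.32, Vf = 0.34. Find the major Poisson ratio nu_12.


nu_12 = nu_f*Vf + nu_m*(1-Vf) = 0.24*0.34 + 0.32*0.66 = 0.2928

0.2928


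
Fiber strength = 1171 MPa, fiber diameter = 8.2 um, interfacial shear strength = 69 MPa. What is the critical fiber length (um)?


Lc = sigma_f * d / (2 * tau_i) = 1171 * 8.2 / (2 * 69) = 69.6 um

69.6 um


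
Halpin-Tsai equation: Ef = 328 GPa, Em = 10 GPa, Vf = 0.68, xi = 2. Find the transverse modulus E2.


eta = (Ef/Em - 1)/(Ef/Em + xi) = (32.8 - 1)/(32.8 + 2) = 0.9138
E2 = Em*(1+xi*eta*Vf)/(1-eta*Vf) = 59.23 GPa

59.23 GPa


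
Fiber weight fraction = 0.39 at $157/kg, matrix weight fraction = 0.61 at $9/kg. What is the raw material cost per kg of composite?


Cost = cost_f*Wf + cost_m*Wm = 157*0.39 + 9*0.61 = $66.72/kg

$66.72/kg


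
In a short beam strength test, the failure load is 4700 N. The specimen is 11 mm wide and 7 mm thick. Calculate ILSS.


ILSS = 3F/(4bh) = 3*4700/(4*11*7) = 45.78 MPa

45.78 MPa


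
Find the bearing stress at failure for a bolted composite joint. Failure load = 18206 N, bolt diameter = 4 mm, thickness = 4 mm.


sigma_br = F/(d*h) = 18206/(4*4) = 1137.9 MPa

1137.9 MPa


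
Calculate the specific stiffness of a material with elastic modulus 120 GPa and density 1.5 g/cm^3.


Specific stiffness = E/rho = 120/1.5 = 80.0 GPa/(g/cm^3)

80.0 GPa/(g/cm^3)


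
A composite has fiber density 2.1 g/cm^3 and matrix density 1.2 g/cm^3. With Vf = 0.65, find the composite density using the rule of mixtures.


rho_c = rho_f*Vf + rho_m*(1-Vf) = 2.1*0.65 + 1.2*0.35 = 1.785 g/cm^3

1.785 g/cm^3


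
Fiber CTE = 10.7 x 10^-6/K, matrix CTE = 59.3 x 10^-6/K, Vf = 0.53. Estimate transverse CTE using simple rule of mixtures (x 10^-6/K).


alpha_2 = alpha_f*Vf + alpha_m*(1-Vf) = 10.7*0.53 + 59.3*0.47 = 33.5 x 10^-6/K

33.5 x 10^-6/K


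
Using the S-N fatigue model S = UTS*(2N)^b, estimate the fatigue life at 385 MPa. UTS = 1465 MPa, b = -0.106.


N = 0.5 * (S/UTS)^(1/b) = 0.5 * (385/1465)^(1/-0.106) = 149356.3640 cycles

149356.3640 cycles


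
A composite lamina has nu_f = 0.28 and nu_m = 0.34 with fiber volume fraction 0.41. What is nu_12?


nu_12 = nu_f*Vf + nu_m*(1-Vf) = 0.28*0.41 + 0.34*0.59 = 0.3154

0.3154


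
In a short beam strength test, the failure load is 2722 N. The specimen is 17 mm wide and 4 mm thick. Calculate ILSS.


ILSS = 3F/(4bh) = 3*2722/(4*17*4) = 30.02 MPa

30.02 MPa


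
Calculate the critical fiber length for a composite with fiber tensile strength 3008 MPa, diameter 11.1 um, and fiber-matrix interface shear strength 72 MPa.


Lc = sigma_f * d / (2 * tau_i) = 3008 * 11.1 / (2 * 72) = 231.9 um

231.9 um


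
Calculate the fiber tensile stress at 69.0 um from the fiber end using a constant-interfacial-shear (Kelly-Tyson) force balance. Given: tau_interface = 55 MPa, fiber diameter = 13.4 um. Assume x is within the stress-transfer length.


Force balance: sigma_f * (pi*d^2/4) = tau * (pi*d) * x  ->  sigma_f = 4 * tau * x / d
sigma_f = 4 * 55 * 69.0 / 13.4 = 1132.8 MPa

1132.8 MPa


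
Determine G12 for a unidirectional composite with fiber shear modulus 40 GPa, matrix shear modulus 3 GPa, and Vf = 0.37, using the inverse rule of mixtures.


1/G12 = Vf/Gf + (1-Vf)/Gm = 0.37/40 + 0.63/3
G12 = 4.56 GPa

4.56 GPa


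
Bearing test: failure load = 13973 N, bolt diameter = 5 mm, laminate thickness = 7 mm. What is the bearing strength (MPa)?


sigma_br = F/(d*h) = 13973/(5*7) = 399.2 MPa

399.2 MPa


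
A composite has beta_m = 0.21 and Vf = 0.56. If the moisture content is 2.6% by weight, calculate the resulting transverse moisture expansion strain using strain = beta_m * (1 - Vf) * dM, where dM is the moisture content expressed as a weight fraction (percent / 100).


dM = 2.6/100 = 0.026
strain = beta_m * (1-Vf) * dM = 0.21 * 0.44 * 0.026 = 0.0024024

0.0024024


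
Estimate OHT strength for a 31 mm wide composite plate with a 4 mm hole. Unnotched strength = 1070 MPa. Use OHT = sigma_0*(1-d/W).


OHT = sigma_0*(1-d/W) = 1070*(1-4/31) = 931.9 MPa

931.9 MPa


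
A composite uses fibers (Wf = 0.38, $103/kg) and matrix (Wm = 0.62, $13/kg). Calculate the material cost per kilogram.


Cost = cost_f*Wf + cost_m*Wm = 103*0.38 + 13*0.62 = $47.2/kg

$47.2/kg


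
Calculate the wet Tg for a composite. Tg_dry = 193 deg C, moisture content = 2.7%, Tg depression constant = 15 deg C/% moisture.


Tg_wet = Tg_dry - k*moisture = 193 - 15*2.7 = 152.5 deg C

152.5 deg C


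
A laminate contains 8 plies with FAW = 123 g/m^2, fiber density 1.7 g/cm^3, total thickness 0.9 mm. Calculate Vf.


Vf = n * FAW / (rho_f * h * 1000) = 8 * 123 / (1.7 * 0.9 * 1000) = 0.6431

0.6431


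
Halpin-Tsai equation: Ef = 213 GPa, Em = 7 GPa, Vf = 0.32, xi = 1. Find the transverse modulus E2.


eta = (Ef/Em - 1)/(Ef/Em + xi) = (30.4286 - 1)/(30.4286 + 1) = 0.9364
E2 = Em*(1+xi*eta*Vf)/(1-eta*Vf) = 12.99 GPa

12.99 GPa


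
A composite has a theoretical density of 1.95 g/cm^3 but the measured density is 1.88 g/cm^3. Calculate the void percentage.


Void% = (rho_theo - rho_actual)/rho_theo * 100 = (1.95 - 1.88)/1.95 * 100 = 3.59%

3.59%


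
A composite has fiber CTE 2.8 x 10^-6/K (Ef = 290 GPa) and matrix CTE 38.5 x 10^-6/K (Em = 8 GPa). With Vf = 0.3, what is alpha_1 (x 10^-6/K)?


E1 = Ef*Vf + Em*(1-Vf) = 92.6
alpha_1 = (alpha_f*Ef*Vf + alpha_m*Em*(1-Vf))/E1 = 4.96 x 10^-6/K

4.96 x 10^-6/K


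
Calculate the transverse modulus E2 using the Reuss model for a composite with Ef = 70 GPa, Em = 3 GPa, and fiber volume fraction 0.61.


1/E2 = Vf/Ef + (1-Vf)/Em = 0.61/70 + 0.39/3
E2 = 7.21 GPa

7.21 GPa


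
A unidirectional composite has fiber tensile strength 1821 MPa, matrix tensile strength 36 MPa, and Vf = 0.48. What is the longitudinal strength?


sigma_1 = sigma_f*Vf + sigma_m*(1-Vf) = 1821*0.48 + 36*0.52 = 892.8 MPa

892.8 MPa


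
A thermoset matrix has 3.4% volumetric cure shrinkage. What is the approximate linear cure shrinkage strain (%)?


Linear shrinkage ≈ vol_shrink/3 = 3.4/3 = 1.133%

1.133%


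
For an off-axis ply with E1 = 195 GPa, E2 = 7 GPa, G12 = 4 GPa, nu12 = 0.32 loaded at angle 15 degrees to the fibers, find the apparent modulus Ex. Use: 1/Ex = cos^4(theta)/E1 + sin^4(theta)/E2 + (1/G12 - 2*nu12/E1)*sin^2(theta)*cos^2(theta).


cos^4(15) = 0.870513, sin^4(15) = 0.004487, sin^2(15)*cos^2(15) = 0.0625
1/G12 - 2*nu12/E1 = 1/4 - 2*0.32/195 = 0.246718 GPa^-1
1/Ex = 0.870513/195 + 0.004487/7 + 0.246718*0.0625 = 0.0205251 GPa^-1
Ex = 48.72 GPa

48.72 GPa


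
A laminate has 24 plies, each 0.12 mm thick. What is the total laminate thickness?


h = n * t_ply = 24 * 0.12 = 2.88 mm

2.88 mm


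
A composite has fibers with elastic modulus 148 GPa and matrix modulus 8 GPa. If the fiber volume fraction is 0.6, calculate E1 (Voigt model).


E1 = Ef*Vf + Em*(1-Vf) = 148*0.6 + 8*0.4 = 92.0 GPa

92.0 GPa


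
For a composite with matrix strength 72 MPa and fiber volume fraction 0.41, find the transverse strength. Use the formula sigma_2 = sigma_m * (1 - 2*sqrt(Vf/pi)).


factor = 1 - 2*sqrt(0.41/pi) = 0.2775
sigma_2 = 72 * 0.2775 = 19.98 MPa

19.98 MPa


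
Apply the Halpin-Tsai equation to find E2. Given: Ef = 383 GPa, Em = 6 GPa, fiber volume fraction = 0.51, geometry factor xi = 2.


eta = (Ef/Em - 1)/(Ef/Em + xi) = (63.8333 - 1)/(63.8333 + 2) = 0.9544
E2 = Em*(1+xi*eta*Vf)/(1-eta*Vf) = 23.07 GPa

23.07 GPa


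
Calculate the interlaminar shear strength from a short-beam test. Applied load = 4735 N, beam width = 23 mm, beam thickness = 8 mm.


ILSS = 3F/(4bh) = 3*4735/(4*23*8) = 19.3 MPa

19.3 MPa


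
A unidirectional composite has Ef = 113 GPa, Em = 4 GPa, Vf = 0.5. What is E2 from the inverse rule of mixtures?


1/E2 = Vf/Ef + (1-Vf)/Em = 0.5/113 + 0.5/4
E2 = 7.73 GPa

7.73 GPa


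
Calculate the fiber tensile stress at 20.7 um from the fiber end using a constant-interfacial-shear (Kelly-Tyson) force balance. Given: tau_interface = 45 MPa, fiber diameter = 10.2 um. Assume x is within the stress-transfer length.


Force balance: sigma_f * (pi*d^2/4) = tau * (pi*d) * x  ->  sigma_f = 4 * tau * x / d
sigma_f = 4 * 45 * 20.7 / 10.2 = 365.3 MPa

365.3 MPa


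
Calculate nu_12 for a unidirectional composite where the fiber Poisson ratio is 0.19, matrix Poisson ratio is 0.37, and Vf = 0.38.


nu_12 = nu_f*Vf + nu_m*(1-Vf) = 0.19*0.38 + 0.37*0.62 = 0.3016

0.3016


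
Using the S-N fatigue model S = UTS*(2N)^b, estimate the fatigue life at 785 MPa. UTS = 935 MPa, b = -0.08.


N = 0.5 * (S/UTS)^(1/b) = 0.5 * (785/935)^(1/-0.08) = 4.4488 cycles

4.4488 cycles


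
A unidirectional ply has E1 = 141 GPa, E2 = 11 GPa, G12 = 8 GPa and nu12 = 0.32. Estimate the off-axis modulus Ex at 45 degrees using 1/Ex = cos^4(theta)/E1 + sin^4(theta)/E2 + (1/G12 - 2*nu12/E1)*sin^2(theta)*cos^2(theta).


cos^4(45) = 0.25, sin^4(45) = 0.25, sin^2(45)*cos^2(45) = 0.25
1/G12 - 2*nu12/E1 = 1/8 - 2*0.32/141 = 0.120461 GPa^-1
1/Ex = 0.25/141 + 0.25/11 + 0.120461*0.25 = 0.0546156 GPa^-1
Ex = 18.31 GPa

18.31 GPa


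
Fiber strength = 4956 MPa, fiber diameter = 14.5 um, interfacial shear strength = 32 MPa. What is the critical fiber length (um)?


Lc = sigma_f * d / (2 * tau_i) = 4956 * 14.5 / (2 * 32) = 1122.8 um

1122.8 um


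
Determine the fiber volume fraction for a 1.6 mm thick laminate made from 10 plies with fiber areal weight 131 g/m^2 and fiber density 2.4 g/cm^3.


Vf = n * FAW / (rho_f * h * 1000) = 10 * 131 / (2.4 * 1.6 * 1000) = 0.3411

0.3411


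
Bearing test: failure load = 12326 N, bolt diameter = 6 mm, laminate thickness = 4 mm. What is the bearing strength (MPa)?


sigma_br = F/(d*h) = 12326/(6*4) = 513.6 MPa

513.6 MPa


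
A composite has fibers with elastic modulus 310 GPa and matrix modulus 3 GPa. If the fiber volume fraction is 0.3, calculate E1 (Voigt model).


E1 = Ef*Vf + Em*(1-Vf) = 310*0.3 + 3*0.7 = 95.1 GPa

95.1 GPa


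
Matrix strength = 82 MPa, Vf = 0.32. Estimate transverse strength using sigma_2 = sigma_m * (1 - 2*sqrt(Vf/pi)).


factor = 1 - 2*sqrt(0.32/pi) = 0.3617
sigma_2 = 82 * 0.3617 = 29.66 MPa

29.66 MPa


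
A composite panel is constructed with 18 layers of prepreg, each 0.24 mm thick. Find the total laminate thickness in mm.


h = n * t_ply = 18 * 0.24 = 4.32 mm

4.32 mm


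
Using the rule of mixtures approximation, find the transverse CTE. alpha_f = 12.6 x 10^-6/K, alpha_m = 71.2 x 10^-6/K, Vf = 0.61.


alpha_2 = alpha_f*Vf + alpha_m*(1-Vf) = 12.6*0.61 + 71.2*0.39 = 35.5 x 10^-6/K

35.5 x 10^-6/K


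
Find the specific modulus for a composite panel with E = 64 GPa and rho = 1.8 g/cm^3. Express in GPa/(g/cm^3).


Specific stiffness = E/rho = 64/1.8 = 35.6 GPa/(g/cm^3)

35.6 GPa/(g/cm^3)


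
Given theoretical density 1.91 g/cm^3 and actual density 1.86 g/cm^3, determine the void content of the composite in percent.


Void% = (rho_theo - rho_actual)/rho_theo * 100 = (1.91 - 1.86)/1.91 * 100 = 2.62%

2.62%


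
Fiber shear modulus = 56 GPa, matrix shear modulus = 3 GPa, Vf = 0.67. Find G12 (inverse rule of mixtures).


1/G12 = Vf/Gf + (1-Vf)/Gm = 0.67/56 + 0.33/3
G12 = 8.2 GPa

8.2 GPa


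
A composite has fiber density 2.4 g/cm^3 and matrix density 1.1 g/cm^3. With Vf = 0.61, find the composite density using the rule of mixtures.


rho_c = rho_f*Vf + rho_m*(1-Vf) = 2.4*0.61 + 1.1*0.39 = 1.893 g/cm^3

1.893 g/cm^3


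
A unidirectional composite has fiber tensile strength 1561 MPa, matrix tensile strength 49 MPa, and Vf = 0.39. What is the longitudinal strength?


sigma_1 = sigma_f*Vf + sigma_m*(1-Vf) = 1561*0.39 + 49*0.61 = 638.7 MPa

638.7 MPa


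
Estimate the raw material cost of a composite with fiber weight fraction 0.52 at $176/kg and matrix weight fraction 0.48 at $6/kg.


Cost = cost_f*Wf + cost_m*Wm = 176*0.52 + 6*0.48 = $94.4/kg

$94.4/kg


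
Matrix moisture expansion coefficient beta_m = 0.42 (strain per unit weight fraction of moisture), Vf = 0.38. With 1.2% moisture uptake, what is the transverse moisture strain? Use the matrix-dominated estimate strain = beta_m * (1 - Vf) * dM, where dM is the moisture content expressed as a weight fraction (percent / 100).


dM = 1.2/100 = 0.012
strain = beta_m * (1-Vf) * dM = 0.42 * 0.62 * 0.012 = 0.0031248

0.0031248


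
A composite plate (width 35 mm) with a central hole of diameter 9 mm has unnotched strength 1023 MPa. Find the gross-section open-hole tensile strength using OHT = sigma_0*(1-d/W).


OHT = sigma_0*(1-d/W) = 1023*(1-9/35) = 759.9 MPa

759.9 MPa


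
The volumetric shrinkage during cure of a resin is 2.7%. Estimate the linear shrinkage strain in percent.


Linear shrinkage ≈ vol_shrink/3 = 2.7/3 = 0.9%

0.9%


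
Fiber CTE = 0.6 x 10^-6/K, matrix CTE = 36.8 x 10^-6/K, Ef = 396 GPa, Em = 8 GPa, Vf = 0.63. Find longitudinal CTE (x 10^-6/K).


E1 = Ef*Vf + Em*(1-Vf) = 252.44
alpha_1 = (alpha_f*Ef*Vf + alpha_m*Em*(1-Vf))/E1 = 1.02 x 10^-6/K

1.02 x 10^-6/K


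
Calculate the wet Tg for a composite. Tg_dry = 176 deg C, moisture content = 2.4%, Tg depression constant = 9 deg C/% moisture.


Tg_wet = Tg_dry - k*moisture = 176 - 9*2.4 = 154.4 deg C

154.4 deg C


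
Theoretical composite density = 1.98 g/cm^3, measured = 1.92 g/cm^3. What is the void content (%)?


Void% = (rho_theo - rho_actual)/rho_theo * 100 = (1.98 - 1.92)/1.98 * 100 = 3.03%

3.03%


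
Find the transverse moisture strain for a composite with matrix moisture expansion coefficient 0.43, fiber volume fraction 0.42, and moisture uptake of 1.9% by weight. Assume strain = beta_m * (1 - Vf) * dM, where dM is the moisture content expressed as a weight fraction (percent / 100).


dM = 1.9/100 = 0.019
strain = beta_m * (1-Vf) * dM = 0.43 * 0.58 * 0.019 = 0.0047386

0.0047386


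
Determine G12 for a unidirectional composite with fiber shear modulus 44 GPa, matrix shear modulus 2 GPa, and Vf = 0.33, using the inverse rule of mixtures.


1/G12 = Vf/Gf + (1-Vf)/Gm = 0.33/44 + 0.67/2
G12 = 2.92 GPa

2.92 GPa


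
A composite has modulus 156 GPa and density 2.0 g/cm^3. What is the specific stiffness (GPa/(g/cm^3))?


Specific stiffness = E/rho = 156/2.0 = 78.0 GPa/(g/cm^3)

78.0 GPa/(g/cm^3)


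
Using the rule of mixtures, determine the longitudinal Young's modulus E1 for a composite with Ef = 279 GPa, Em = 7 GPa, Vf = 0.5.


E1 = Ef*Vf + Em*(1-Vf) = 279*0.5 + 7*0.5 = 143.0 GPa

143.0 GPa


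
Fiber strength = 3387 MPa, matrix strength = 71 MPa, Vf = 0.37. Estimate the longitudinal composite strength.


sigma_1 = sigma_f*Vf + sigma_m*(1-Vf) = 3387*0.37 + 71*0.63 = 1297.9 MPa

1297.9 MPa


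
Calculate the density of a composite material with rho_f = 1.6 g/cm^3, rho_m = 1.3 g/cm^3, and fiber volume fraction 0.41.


rho_c = rho_f*Vf + rho_m*(1-Vf) = 1.6*0.41 + 1.3*0.59 = 1.423 g/cm^3

1.423 g/cm^3


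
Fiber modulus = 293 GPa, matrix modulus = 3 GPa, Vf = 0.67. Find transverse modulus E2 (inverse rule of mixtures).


1/E2 = Vf/Ef + (1-Vf)/Em = 0.67/293 + 0.33/3
E2 = 8.91 GPa

8.91 GPa


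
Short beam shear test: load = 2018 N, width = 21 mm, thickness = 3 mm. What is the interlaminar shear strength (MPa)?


ILSS = 3F/(4bh) = 3*2018/(4*21*3) = 24.02 MPa

24.02 MPa


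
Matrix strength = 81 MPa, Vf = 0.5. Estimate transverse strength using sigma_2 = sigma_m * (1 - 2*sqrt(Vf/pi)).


factor = 1 - 2*sqrt(0.5/pi) = 0.2021
sigma_2 = 81 * 0.2021 = 16.37 MPa

16.37 MPa


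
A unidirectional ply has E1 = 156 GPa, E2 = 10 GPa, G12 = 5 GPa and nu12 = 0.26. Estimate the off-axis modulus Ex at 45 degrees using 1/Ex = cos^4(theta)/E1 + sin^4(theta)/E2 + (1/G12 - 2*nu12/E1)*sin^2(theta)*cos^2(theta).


cos^4(45) = 0.25, sin^4(45) = 0.25, sin^2(45)*cos^2(45) = 0.25
1/G12 - 2*nu12/E1 = 1/5 - 2*0.26/156 = 0.196667 GPa^-1
1/Ex = 0.25/156 + 0.25/10 + 0.196667*0.25 = 0.0757692 GPa^-1
Ex = 13.2 GPa

13.2 GPa


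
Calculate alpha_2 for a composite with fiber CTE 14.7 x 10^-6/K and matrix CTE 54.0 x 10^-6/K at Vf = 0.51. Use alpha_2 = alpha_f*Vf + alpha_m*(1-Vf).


alpha_2 = alpha_f*Vf + alpha_m*(1-Vf) = 14.7*0.51 + 54.0*0.49 = 34.0 x 10^-6/K

34.0 x 10^-6/K


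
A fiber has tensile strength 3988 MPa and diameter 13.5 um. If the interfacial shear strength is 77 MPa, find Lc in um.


Lc = sigma_f * d / (2 * tau_i) = 3988 * 13.5 / (2 * 77) = 349.6 um

349.6 um


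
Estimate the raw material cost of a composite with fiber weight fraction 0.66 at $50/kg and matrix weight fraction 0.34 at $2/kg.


Cost = cost_f*Wf + cost_m*Wm = 50*0.66 + 2*0.34 = $33.68/kg

$33.68/kg


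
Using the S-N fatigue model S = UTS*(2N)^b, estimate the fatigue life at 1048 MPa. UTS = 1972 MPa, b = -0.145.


N = 0.5 * (S/UTS)^(1/b) = 0.5 * (1048/1972)^(1/-0.145) = 39.1190 cycles

39.1190 cycles


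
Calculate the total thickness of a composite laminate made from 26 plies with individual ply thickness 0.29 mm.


h = n * t_ply = 26 * 0.29 = 7.54 mm

7.54 mm


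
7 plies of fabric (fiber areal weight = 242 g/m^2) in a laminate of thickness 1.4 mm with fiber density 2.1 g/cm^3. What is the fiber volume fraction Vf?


Vf = n * FAW / (rho_f * h * 1000) = 7 * 242 / (2.1 * 1.4 * 1000) = 0.5762

0.5762


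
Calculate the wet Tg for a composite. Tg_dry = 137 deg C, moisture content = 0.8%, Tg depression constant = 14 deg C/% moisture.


Tg_wet = Tg_dry - k*moisture = 137 - 14*0.8 = 125.8 deg C

125.8 deg C


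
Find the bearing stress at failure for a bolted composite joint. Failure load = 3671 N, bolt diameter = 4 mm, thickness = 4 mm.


sigma_br = F/(d*h) = 3671/(4*4) = 229.4 MPa

229.4 MPa


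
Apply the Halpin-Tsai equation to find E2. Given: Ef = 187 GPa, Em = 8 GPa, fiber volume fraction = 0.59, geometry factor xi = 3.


eta = (Ef/Em - 1)/(Ef/Em + xi) = (23.375 - 1)/(23.375 + 3) = 0.8483
E2 = Em*(1+xi*eta*Vf)/(1-eta*Vf) = 40.07 GPa

40.07 GPa
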